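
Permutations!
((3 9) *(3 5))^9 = ((3 9 5))^9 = (9)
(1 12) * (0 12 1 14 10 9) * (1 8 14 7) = (0 12 7 1 8 14 10 9) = [12, 8, 2, 3, 4, 5, 6, 1, 14, 0, 9, 11, 7, 13, 10]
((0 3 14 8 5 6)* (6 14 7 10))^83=(0 10 3 6 7)(5 8 14)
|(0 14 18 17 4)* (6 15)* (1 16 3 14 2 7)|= |(0 2 7 1 16 3 14 18 17 4)(6 15)|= 10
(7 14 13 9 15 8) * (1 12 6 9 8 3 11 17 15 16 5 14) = [0, 12, 2, 11, 4, 14, 9, 1, 7, 16, 10, 17, 6, 8, 13, 3, 5, 15] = (1 12 6 9 16 5 14 13 8 7)(3 11 17 15)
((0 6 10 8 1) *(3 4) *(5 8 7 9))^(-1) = (0 1 8 5 9 7 10 6)(3 4)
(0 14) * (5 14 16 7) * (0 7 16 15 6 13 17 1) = (0 15 6 13 17 1)(5 14 7) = [15, 0, 2, 3, 4, 14, 13, 5, 8, 9, 10, 11, 12, 17, 7, 6, 16, 1]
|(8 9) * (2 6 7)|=|(2 6 7)(8 9)|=6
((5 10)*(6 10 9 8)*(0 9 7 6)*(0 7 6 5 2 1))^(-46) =(0 1 2 10 6 5 7 8 9)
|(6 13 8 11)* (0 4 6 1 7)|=8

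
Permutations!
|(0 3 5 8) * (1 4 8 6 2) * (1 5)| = 15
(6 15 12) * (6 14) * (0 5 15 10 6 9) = (0 5 15 12 14 9)(6 10) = [5, 1, 2, 3, 4, 15, 10, 7, 8, 0, 6, 11, 14, 13, 9, 12]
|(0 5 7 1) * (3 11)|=4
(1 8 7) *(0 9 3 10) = [9, 8, 2, 10, 4, 5, 6, 1, 7, 3, 0] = (0 9 3 10)(1 8 7)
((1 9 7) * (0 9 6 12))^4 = (0 6 7)(1 9 12)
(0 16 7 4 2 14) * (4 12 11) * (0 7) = (0 16)(2 14 7 12 11 4) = [16, 1, 14, 3, 2, 5, 6, 12, 8, 9, 10, 4, 11, 13, 7, 15, 0]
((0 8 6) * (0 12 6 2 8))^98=(12)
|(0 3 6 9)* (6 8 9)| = 4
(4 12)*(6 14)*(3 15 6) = (3 15 6 14)(4 12) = [0, 1, 2, 15, 12, 5, 14, 7, 8, 9, 10, 11, 4, 13, 3, 6]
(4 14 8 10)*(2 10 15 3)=(2 10 4 14 8 15 3)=[0, 1, 10, 2, 14, 5, 6, 7, 15, 9, 4, 11, 12, 13, 8, 3]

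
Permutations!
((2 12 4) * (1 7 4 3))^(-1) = (1 3 12 2 4 7) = ((1 7 4 2 12 3))^(-1)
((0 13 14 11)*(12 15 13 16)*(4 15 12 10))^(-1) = ((0 16 10 4 15 13 14 11))^(-1) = (0 11 14 13 15 4 10 16)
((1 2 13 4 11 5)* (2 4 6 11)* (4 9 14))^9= ((1 9 14 4 2 13 6 11 5))^9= (14)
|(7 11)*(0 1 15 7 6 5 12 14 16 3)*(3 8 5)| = 35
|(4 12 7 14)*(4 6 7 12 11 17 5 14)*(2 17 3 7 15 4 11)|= |(2 17 5 14 6 15 4)(3 7 11)|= 21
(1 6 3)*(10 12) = [0, 6, 2, 1, 4, 5, 3, 7, 8, 9, 12, 11, 10] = (1 6 3)(10 12)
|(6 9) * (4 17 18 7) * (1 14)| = |(1 14)(4 17 18 7)(6 9)| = 4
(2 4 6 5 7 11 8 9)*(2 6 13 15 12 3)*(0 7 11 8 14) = (0 7 8 9 6 5 11 14)(2 4 13 15 12 3) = [7, 1, 4, 2, 13, 11, 5, 8, 9, 6, 10, 14, 3, 15, 0, 12]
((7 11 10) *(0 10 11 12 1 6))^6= ((0 10 7 12 1 6))^6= (12)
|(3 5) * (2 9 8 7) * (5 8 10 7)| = 12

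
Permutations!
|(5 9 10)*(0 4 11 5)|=6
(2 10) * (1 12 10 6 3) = [0, 12, 6, 1, 4, 5, 3, 7, 8, 9, 2, 11, 10] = (1 12 10 2 6 3)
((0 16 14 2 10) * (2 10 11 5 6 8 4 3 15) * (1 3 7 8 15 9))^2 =(0 14)(1 9 3)(2 5 15 11 6)(4 8 7)(10 16)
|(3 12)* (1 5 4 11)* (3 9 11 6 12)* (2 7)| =|(1 5 4 6 12 9 11)(2 7)| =14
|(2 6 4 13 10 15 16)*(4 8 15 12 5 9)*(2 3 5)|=12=|(2 6 8 15 16 3 5 9 4 13 10 12)|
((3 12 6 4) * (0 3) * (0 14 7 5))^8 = ((0 3 12 6 4 14 7 5))^8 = (14)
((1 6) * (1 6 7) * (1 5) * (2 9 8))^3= (9)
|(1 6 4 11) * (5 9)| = |(1 6 4 11)(5 9)| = 4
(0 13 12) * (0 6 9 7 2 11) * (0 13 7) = (0 7 2 11 13 12 6 9) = [7, 1, 11, 3, 4, 5, 9, 2, 8, 0, 10, 13, 6, 12]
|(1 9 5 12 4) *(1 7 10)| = |(1 9 5 12 4 7 10)| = 7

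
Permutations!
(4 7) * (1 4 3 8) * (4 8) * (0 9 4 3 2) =(0 9 4 7 2)(1 8) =[9, 8, 0, 3, 7, 5, 6, 2, 1, 4]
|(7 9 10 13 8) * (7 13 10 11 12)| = 4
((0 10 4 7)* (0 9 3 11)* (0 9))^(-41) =(0 7 4 10)(3 11 9)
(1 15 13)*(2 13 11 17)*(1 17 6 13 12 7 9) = (1 15 11 6 13 17 2 12 7 9) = [0, 15, 12, 3, 4, 5, 13, 9, 8, 1, 10, 6, 7, 17, 14, 11, 16, 2]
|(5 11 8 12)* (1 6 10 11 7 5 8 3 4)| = 6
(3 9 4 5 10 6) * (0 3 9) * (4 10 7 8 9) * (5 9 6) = (0 3)(4 9 10 5 7 8 6) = [3, 1, 2, 0, 9, 7, 4, 8, 6, 10, 5]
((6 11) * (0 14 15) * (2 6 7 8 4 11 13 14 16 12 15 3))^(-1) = (0 15 12 16)(2 3 14 13 6)(4 8 7 11)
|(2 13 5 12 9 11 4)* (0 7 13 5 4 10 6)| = |(0 7 13 4 2 5 12 9 11 10 6)| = 11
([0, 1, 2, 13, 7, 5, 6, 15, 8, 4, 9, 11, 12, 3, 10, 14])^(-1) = (3 13)(4 9 10 14 15 7)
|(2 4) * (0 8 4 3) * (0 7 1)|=|(0 8 4 2 3 7 1)|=7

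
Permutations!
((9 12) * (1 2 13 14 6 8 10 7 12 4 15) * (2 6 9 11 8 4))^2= ((1 6 4 15)(2 13 14 9)(7 12 11 8 10))^2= (1 4)(2 14)(6 15)(7 11 10 12 8)(9 13)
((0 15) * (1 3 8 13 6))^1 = ((0 15)(1 3 8 13 6))^1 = (0 15)(1 3 8 13 6)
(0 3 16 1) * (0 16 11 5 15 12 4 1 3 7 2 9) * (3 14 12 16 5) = (0 7 2 9)(1 5 15 16 14 12 4)(3 11) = [7, 5, 9, 11, 1, 15, 6, 2, 8, 0, 10, 3, 4, 13, 12, 16, 14]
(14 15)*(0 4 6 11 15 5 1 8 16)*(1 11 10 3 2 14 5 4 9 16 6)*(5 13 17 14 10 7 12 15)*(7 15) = (0 9 16)(1 8 6 15 13 17 14 4)(2 10 3)(5 11)(7 12) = [9, 8, 10, 2, 1, 11, 15, 12, 6, 16, 3, 5, 7, 17, 4, 13, 0, 14]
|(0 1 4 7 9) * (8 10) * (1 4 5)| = 4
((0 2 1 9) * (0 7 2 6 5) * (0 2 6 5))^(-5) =((0 5 2 1 9 7 6))^(-5) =(0 2 9 6 5 1 7)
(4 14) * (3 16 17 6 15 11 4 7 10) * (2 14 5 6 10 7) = (2 14)(3 16 17 10)(4 5 6 15 11) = [0, 1, 14, 16, 5, 6, 15, 7, 8, 9, 3, 4, 12, 13, 2, 11, 17, 10]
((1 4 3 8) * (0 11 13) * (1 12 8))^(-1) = (0 13 11)(1 3 4)(8 12)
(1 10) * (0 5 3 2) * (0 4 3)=[5, 10, 4, 2, 3, 0, 6, 7, 8, 9, 1]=(0 5)(1 10)(2 4 3)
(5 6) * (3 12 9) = (3 12 9)(5 6) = [0, 1, 2, 12, 4, 6, 5, 7, 8, 3, 10, 11, 9]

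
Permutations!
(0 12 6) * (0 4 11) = (0 12 6 4 11) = [12, 1, 2, 3, 11, 5, 4, 7, 8, 9, 10, 0, 6]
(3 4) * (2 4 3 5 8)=(2 4 5 8)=[0, 1, 4, 3, 5, 8, 6, 7, 2]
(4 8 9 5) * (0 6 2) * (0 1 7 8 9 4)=(0 6 2 1 7 8 4 9 5)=[6, 7, 1, 3, 9, 0, 2, 8, 4, 5]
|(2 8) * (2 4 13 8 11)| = 6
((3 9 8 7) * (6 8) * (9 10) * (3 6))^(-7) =(3 9 10)(6 7 8)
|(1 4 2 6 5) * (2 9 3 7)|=|(1 4 9 3 7 2 6 5)|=8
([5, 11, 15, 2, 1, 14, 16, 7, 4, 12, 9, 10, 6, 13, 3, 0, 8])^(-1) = [15, 4, 3, 14, 8, 0, 12, 7, 16, 10, 11, 1, 9, 13, 5, 2, 6]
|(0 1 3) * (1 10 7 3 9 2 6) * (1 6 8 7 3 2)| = |(0 10 3)(1 9)(2 8 7)| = 6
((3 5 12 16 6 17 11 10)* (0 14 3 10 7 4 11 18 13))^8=((0 14 3 5 12 16 6 17 18 13)(4 11 7))^8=(0 18 6 12 3)(4 7 11)(5 14 13 17 16)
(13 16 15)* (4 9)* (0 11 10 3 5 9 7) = [11, 1, 2, 5, 7, 9, 6, 0, 8, 4, 3, 10, 12, 16, 14, 13, 15] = (0 11 10 3 5 9 4 7)(13 16 15)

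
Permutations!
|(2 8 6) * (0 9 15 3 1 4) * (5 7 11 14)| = 12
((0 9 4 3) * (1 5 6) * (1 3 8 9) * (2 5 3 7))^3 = ((0 1 3)(2 5 6 7)(4 8 9))^3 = (9)(2 7 6 5)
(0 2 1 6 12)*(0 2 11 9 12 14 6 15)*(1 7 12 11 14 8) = (0 14 6 8 1 15)(2 7 12)(9 11) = [14, 15, 7, 3, 4, 5, 8, 12, 1, 11, 10, 9, 2, 13, 6, 0]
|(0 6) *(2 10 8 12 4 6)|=|(0 2 10 8 12 4 6)|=7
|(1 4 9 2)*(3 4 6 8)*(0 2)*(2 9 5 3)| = 12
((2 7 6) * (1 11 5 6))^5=(1 7 2 6 5 11)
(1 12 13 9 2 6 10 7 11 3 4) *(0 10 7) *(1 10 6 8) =(0 6 7 11 3 4 10)(1 12 13 9 2 8) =[6, 12, 8, 4, 10, 5, 7, 11, 1, 2, 0, 3, 13, 9]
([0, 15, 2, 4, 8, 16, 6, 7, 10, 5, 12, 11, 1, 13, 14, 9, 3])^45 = [0, 3, 2, 1, 15, 10, 6, 7, 9, 8, 5, 11, 16, 13, 14, 4, 12]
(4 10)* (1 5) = (1 5)(4 10) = [0, 5, 2, 3, 10, 1, 6, 7, 8, 9, 4]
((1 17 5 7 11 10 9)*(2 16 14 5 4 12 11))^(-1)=((1 17 4 12 11 10 9)(2 16 14 5 7))^(-1)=(1 9 10 11 12 4 17)(2 7 5 14 16)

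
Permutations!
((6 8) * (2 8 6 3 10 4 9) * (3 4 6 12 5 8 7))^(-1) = ((2 7 3 10 6 12 5 8 4 9))^(-1) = (2 9 4 8 5 12 6 10 3 7)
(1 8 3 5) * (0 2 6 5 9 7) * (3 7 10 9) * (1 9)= (0 2 6 5 9 10 1 8 7)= [2, 8, 6, 3, 4, 9, 5, 0, 7, 10, 1]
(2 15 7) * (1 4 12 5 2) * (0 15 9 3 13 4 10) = (0 15 7 1 10)(2 9 3 13 4 12 5) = [15, 10, 9, 13, 12, 2, 6, 1, 8, 3, 0, 11, 5, 4, 14, 7]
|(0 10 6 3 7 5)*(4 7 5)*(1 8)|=10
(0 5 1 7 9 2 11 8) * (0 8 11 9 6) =(11)(0 5 1 7 6)(2 9) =[5, 7, 9, 3, 4, 1, 0, 6, 8, 2, 10, 11]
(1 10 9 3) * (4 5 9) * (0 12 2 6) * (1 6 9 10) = (0 12 2 9 3 6)(4 5 10) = [12, 1, 9, 6, 5, 10, 0, 7, 8, 3, 4, 11, 2]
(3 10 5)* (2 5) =(2 5 3 10) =[0, 1, 5, 10, 4, 3, 6, 7, 8, 9, 2]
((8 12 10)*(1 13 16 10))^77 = ((1 13 16 10 8 12))^77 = (1 12 8 10 16 13)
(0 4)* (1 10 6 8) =(0 4)(1 10 6 8) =[4, 10, 2, 3, 0, 5, 8, 7, 1, 9, 6]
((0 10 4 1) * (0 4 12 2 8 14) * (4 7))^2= ((0 10 12 2 8 14)(1 7 4))^2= (0 12 8)(1 4 7)(2 14 10)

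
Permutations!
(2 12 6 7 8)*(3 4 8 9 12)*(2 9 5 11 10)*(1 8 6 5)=[0, 8, 3, 4, 6, 11, 7, 1, 9, 12, 2, 10, 5]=(1 8 9 12 5 11 10 2 3 4 6 7)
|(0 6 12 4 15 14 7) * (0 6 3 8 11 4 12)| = |(0 3 8 11 4 15 14 7 6)| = 9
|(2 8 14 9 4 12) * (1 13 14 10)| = 9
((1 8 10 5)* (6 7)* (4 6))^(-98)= (1 10)(4 6 7)(5 8)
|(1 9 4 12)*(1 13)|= |(1 9 4 12 13)|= 5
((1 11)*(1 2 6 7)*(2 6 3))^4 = (11)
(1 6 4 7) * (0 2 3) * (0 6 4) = [2, 4, 3, 6, 7, 5, 0, 1] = (0 2 3 6)(1 4 7)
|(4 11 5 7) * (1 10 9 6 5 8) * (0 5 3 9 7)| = 6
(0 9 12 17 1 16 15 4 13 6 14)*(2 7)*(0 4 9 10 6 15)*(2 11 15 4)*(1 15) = (0 10 6 14 2 7 11 1 16)(4 13)(9 12 17 15) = [10, 16, 7, 3, 13, 5, 14, 11, 8, 12, 6, 1, 17, 4, 2, 9, 0, 15]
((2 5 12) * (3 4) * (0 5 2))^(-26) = (0 5 12)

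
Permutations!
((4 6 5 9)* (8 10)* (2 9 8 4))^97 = (2 9)(4 5 10 6 8)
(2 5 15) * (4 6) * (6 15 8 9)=(2 5 8 9 6 4 15)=[0, 1, 5, 3, 15, 8, 4, 7, 9, 6, 10, 11, 12, 13, 14, 2]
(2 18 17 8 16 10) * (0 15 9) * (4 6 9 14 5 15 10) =(0 10 2 18 17 8 16 4 6 9)(5 15 14) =[10, 1, 18, 3, 6, 15, 9, 7, 16, 0, 2, 11, 12, 13, 5, 14, 4, 8, 17]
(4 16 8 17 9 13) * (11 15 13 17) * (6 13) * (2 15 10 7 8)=(2 15 6 13 4 16)(7 8 11 10)(9 17)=[0, 1, 15, 3, 16, 5, 13, 8, 11, 17, 7, 10, 12, 4, 14, 6, 2, 9]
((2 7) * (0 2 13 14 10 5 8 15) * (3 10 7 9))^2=(0 9 10 8)(2 3 5 15)(7 14 13)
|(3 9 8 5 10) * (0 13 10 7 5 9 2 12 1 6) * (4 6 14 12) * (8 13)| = 18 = |(0 8 9 13 10 3 2 4 6)(1 14 12)(5 7)|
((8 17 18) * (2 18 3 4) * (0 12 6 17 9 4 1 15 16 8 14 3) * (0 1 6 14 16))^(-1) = (0 15 1 17 6 3 14 12)(2 4 9 8 16 18)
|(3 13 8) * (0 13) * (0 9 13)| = 4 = |(3 9 13 8)|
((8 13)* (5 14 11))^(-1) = (5 11 14)(8 13)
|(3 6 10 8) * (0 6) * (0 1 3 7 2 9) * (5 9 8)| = 30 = |(0 6 10 5 9)(1 3)(2 8 7)|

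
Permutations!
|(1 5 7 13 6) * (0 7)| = 6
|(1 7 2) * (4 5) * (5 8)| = 3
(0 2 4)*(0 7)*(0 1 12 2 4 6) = (0 4 7 1 12 2 6) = [4, 12, 6, 3, 7, 5, 0, 1, 8, 9, 10, 11, 2]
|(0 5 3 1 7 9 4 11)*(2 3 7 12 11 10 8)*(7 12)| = |(0 5 12 11)(1 7 9 4 10 8 2 3)| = 8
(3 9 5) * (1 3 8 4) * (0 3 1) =(0 3 9 5 8 4) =[3, 1, 2, 9, 0, 8, 6, 7, 4, 5]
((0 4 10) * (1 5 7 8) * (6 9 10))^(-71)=(0 10 9 6 4)(1 5 7 8)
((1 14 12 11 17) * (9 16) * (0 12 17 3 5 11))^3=((0 12)(1 14 17)(3 5 11)(9 16))^3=(17)(0 12)(9 16)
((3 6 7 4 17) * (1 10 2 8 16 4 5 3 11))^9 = ((1 10 2 8 16 4 17 11)(3 6 7 5))^9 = (1 10 2 8 16 4 17 11)(3 6 7 5)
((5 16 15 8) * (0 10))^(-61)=(0 10)(5 8 15 16)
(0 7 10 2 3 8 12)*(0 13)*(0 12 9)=(0 7 10 2 3 8 9)(12 13)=[7, 1, 3, 8, 4, 5, 6, 10, 9, 0, 2, 11, 13, 12]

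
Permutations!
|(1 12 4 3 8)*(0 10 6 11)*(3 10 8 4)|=|(0 8 1 12 3 4 10 6 11)|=9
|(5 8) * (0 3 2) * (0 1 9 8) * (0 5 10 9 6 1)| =|(0 3 2)(1 6)(8 10 9)| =6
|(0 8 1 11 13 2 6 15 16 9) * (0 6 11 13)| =|(0 8 1 13 2 11)(6 15 16 9)| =12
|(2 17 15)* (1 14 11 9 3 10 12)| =21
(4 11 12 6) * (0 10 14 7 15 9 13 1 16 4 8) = (0 10 14 7 15 9 13 1 16 4 11 12 6 8) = [10, 16, 2, 3, 11, 5, 8, 15, 0, 13, 14, 12, 6, 1, 7, 9, 4]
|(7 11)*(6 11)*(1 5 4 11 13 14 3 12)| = |(1 5 4 11 7 6 13 14 3 12)| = 10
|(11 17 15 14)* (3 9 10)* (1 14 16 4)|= 21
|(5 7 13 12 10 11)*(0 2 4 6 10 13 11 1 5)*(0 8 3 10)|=28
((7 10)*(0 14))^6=((0 14)(7 10))^6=(14)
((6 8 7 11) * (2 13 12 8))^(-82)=(2 12 7 6 13 8 11)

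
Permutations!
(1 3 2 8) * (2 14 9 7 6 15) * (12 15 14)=[0, 3, 8, 12, 4, 5, 14, 6, 1, 7, 10, 11, 15, 13, 9, 2]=(1 3 12 15 2 8)(6 14 9 7)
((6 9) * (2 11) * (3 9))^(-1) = ((2 11)(3 9 6))^(-1) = (2 11)(3 6 9)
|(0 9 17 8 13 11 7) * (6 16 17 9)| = 8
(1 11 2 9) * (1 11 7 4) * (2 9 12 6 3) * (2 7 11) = (1 11 9 2 12 6 3 7 4) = [0, 11, 12, 7, 1, 5, 3, 4, 8, 2, 10, 9, 6]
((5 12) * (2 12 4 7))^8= (2 4 12 7 5)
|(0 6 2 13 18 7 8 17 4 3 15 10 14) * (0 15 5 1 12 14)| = |(0 6 2 13 18 7 8 17 4 3 5 1 12 14 15 10)| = 16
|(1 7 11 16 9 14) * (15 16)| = 7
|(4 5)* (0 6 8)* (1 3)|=6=|(0 6 8)(1 3)(4 5)|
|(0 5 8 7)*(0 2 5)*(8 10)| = 5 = |(2 5 10 8 7)|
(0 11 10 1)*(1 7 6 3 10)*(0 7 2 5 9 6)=(0 11 1 7)(2 5 9 6 3 10)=[11, 7, 5, 10, 4, 9, 3, 0, 8, 6, 2, 1]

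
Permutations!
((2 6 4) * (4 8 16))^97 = ((2 6 8 16 4))^97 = (2 8 4 6 16)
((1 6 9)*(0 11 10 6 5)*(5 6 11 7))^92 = ((0 7 5)(1 6 9)(10 11))^92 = (11)(0 5 7)(1 9 6)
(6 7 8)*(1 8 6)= [0, 8, 2, 3, 4, 5, 7, 6, 1]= (1 8)(6 7)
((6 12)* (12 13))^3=(13)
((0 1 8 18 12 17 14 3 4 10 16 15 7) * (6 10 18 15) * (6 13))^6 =(18)(0 1 8 15 7)(6 16)(10 13)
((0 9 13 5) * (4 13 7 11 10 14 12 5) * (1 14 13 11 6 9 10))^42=((0 10 13 4 11 1 14 12 5)(6 9 7))^42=(0 14 4)(1 13 5)(10 12 11)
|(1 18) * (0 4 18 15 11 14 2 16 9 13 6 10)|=13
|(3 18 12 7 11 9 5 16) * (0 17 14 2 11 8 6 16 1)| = |(0 17 14 2 11 9 5 1)(3 18 12 7 8 6 16)| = 56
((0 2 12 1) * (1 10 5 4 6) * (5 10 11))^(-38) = (0 12 5 6)(1 2 11 4)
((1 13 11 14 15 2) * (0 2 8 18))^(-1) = ((0 2 1 13 11 14 15 8 18))^(-1) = (0 18 8 15 14 11 13 1 2)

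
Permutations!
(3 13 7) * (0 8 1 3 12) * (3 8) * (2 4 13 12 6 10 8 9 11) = (0 3 12)(1 9 11 2 4 13 7 6 10 8) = [3, 9, 4, 12, 13, 5, 10, 6, 1, 11, 8, 2, 0, 7]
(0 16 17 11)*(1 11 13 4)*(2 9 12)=(0 16 17 13 4 1 11)(2 9 12)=[16, 11, 9, 3, 1, 5, 6, 7, 8, 12, 10, 0, 2, 4, 14, 15, 17, 13]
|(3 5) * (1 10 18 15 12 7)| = 6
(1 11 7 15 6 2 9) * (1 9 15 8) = (1 11 7 8)(2 15 6) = [0, 11, 15, 3, 4, 5, 2, 8, 1, 9, 10, 7, 12, 13, 14, 6]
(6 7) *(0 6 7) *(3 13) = (0 6)(3 13) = [6, 1, 2, 13, 4, 5, 0, 7, 8, 9, 10, 11, 12, 3]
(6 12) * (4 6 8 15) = (4 6 12 8 15) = [0, 1, 2, 3, 6, 5, 12, 7, 15, 9, 10, 11, 8, 13, 14, 4]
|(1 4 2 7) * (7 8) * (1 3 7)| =4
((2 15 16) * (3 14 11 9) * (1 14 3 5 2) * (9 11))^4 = (1 2 14 15 9 16 5)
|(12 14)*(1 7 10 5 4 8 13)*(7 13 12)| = |(1 13)(4 8 12 14 7 10 5)| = 14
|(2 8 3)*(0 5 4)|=3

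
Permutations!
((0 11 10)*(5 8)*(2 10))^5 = (0 11 2 10)(5 8)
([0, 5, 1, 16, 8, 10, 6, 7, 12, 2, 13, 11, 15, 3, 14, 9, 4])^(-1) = [0, 2, 9, 13, 16, 1, 6, 7, 4, 15, 5, 11, 8, 10, 14, 12, 3]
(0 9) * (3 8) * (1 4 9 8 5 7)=(0 8 3 5 7 1 4 9)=[8, 4, 2, 5, 9, 7, 6, 1, 3, 0]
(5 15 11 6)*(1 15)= (1 15 11 6 5)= [0, 15, 2, 3, 4, 1, 5, 7, 8, 9, 10, 6, 12, 13, 14, 11]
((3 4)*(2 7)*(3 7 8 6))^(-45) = (2 3)(4 8)(6 7)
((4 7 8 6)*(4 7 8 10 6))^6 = ((4 8)(6 7 10))^6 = (10)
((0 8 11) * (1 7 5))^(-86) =(0 8 11)(1 7 5)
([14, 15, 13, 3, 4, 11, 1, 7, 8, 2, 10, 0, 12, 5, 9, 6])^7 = [0, 15, 2, 3, 4, 5, 1, 7, 8, 9, 10, 11, 12, 13, 14, 6]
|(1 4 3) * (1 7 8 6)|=6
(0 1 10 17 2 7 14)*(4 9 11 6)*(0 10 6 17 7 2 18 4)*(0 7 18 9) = (0 1 6 7 14 10 18 4)(9 11 17) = [1, 6, 2, 3, 0, 5, 7, 14, 8, 11, 18, 17, 12, 13, 10, 15, 16, 9, 4]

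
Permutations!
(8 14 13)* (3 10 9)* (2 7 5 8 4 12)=(2 7 5 8 14 13 4 12)(3 10 9)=[0, 1, 7, 10, 12, 8, 6, 5, 14, 3, 9, 11, 2, 4, 13]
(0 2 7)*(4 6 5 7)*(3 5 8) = [2, 1, 4, 5, 6, 7, 8, 0, 3] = (0 2 4 6 8 3 5 7)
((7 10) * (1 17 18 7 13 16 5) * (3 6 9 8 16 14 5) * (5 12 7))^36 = (18)(3 6 9 8 16)(7 10 13 14 12)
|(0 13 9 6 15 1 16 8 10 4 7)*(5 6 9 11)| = |(0 13 11 5 6 15 1 16 8 10 4 7)| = 12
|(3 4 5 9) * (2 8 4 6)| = |(2 8 4 5 9 3 6)| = 7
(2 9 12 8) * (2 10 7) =[0, 1, 9, 3, 4, 5, 6, 2, 10, 12, 7, 11, 8] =(2 9 12 8 10 7)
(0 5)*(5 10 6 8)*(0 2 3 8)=(0 10 6)(2 3 8 5)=[10, 1, 3, 8, 4, 2, 0, 7, 5, 9, 6]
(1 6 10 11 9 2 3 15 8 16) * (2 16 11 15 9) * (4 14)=[0, 6, 3, 9, 14, 5, 10, 7, 11, 16, 15, 2, 12, 13, 4, 8, 1]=(1 6 10 15 8 11 2 3 9 16)(4 14)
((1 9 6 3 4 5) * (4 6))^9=(1 9 4 5)(3 6)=((1 9 4 5)(3 6))^9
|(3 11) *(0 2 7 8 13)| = 10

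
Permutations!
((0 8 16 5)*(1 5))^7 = ((0 8 16 1 5))^7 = (0 16 5 8 1)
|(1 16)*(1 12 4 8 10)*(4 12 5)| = 6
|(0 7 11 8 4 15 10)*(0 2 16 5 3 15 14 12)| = 42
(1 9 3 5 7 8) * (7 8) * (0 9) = (0 9 3 5 8 1) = [9, 0, 2, 5, 4, 8, 6, 7, 1, 3]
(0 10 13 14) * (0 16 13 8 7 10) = (7 10 8)(13 14 16) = [0, 1, 2, 3, 4, 5, 6, 10, 7, 9, 8, 11, 12, 14, 16, 15, 13]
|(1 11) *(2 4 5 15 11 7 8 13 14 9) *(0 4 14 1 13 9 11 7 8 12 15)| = 21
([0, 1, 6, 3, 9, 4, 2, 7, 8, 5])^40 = (4 9 5)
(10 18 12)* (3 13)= (3 13)(10 18 12)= [0, 1, 2, 13, 4, 5, 6, 7, 8, 9, 18, 11, 10, 3, 14, 15, 16, 17, 12]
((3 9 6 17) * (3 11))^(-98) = ((3 9 6 17 11))^(-98) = (3 6 11 9 17)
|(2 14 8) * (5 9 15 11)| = |(2 14 8)(5 9 15 11)| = 12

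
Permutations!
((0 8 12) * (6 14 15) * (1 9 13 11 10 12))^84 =(15)(0 13)(1 10)(8 11)(9 12)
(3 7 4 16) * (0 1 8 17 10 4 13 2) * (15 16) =(0 1 8 17 10 4 15 16 3 7 13 2) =[1, 8, 0, 7, 15, 5, 6, 13, 17, 9, 4, 11, 12, 2, 14, 16, 3, 10]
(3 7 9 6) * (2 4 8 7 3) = (2 4 8 7 9 6) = [0, 1, 4, 3, 8, 5, 2, 9, 7, 6]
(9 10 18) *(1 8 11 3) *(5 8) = (1 5 8 11 3)(9 10 18) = [0, 5, 2, 1, 4, 8, 6, 7, 11, 10, 18, 3, 12, 13, 14, 15, 16, 17, 9]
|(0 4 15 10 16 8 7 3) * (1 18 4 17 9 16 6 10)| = 28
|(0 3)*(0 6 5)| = |(0 3 6 5)| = 4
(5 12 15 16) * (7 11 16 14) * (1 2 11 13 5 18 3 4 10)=(1 2 11 16 18 3 4 10)(5 12 15 14 7 13)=[0, 2, 11, 4, 10, 12, 6, 13, 8, 9, 1, 16, 15, 5, 7, 14, 18, 17, 3]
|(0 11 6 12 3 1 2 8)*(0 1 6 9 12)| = 6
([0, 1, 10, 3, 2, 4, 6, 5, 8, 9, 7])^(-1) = [0, 1, 4, 3, 5, 7, 6, 10, 8, 9, 2]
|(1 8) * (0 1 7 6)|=5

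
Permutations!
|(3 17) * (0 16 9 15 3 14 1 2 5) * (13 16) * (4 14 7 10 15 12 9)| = 40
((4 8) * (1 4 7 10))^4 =((1 4 8 7 10))^4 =(1 10 7 8 4)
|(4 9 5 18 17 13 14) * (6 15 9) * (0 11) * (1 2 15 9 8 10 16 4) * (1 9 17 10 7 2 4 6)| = 36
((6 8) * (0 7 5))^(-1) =(0 5 7)(6 8)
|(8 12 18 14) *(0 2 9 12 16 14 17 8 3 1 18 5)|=|(0 2 9 12 5)(1 18 17 8 16 14 3)|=35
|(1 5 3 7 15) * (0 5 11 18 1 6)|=6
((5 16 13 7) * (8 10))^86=(5 13)(7 16)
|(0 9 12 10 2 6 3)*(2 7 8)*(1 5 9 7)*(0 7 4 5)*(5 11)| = 40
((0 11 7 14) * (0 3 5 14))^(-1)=(0 7 11)(3 14 5)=((0 11 7)(3 5 14))^(-1)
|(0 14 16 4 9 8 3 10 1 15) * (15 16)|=|(0 14 15)(1 16 4 9 8 3 10)|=21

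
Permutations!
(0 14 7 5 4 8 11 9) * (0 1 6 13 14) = [0, 6, 2, 3, 8, 4, 13, 5, 11, 1, 10, 9, 12, 14, 7] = (1 6 13 14 7 5 4 8 11 9)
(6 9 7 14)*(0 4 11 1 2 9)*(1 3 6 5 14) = [4, 2, 9, 6, 11, 14, 0, 1, 8, 7, 10, 3, 12, 13, 5] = (0 4 11 3 6)(1 2 9 7)(5 14)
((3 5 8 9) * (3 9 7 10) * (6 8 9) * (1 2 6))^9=((1 2 6 8 7 10 3 5 9))^9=(10)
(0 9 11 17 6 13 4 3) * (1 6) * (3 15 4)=(0 9 11 17 1 6 13 3)(4 15)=[9, 6, 2, 0, 15, 5, 13, 7, 8, 11, 10, 17, 12, 3, 14, 4, 16, 1]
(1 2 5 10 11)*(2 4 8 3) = (1 4 8 3 2 5 10 11) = [0, 4, 5, 2, 8, 10, 6, 7, 3, 9, 11, 1]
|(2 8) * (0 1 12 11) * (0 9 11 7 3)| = |(0 1 12 7 3)(2 8)(9 11)| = 10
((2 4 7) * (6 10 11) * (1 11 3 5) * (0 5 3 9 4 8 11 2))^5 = ((0 5 1 2 8 11 6 10 9 4 7))^5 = (0 11 7 8 4 2 9 1 10 5 6)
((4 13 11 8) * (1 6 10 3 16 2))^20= (1 10 16)(2 6 3)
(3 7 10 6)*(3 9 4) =(3 7 10 6 9 4) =[0, 1, 2, 7, 3, 5, 9, 10, 8, 4, 6]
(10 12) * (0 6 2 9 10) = (0 6 2 9 10 12) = [6, 1, 9, 3, 4, 5, 2, 7, 8, 10, 12, 11, 0]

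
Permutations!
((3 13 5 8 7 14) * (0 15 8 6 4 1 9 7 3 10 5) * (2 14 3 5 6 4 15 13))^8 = (1 15 2)(3 4 6)(5 10 7)(8 14 9)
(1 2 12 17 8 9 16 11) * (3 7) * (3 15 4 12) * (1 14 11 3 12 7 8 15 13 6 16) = (1 2 12 17 15 4 7 13 6 16 3 8 9)(11 14) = [0, 2, 12, 8, 7, 5, 16, 13, 9, 1, 10, 14, 17, 6, 11, 4, 3, 15]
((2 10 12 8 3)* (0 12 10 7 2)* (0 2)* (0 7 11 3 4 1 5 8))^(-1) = ((0 12)(1 5 8 4)(2 11 3))^(-1) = (0 12)(1 4 8 5)(2 3 11)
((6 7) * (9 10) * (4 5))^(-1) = ((4 5)(6 7)(9 10))^(-1) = (4 5)(6 7)(9 10)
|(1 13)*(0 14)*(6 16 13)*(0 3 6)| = 7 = |(0 14 3 6 16 13 1)|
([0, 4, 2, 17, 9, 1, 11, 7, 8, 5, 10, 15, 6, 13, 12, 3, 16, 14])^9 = (1 4 9 5)(3 14 6 15 17 12 11)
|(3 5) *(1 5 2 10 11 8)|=7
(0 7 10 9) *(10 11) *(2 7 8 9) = [8, 1, 7, 3, 4, 5, 6, 11, 9, 0, 2, 10] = (0 8 9)(2 7 11 10)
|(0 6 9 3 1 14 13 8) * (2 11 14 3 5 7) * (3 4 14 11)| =|(0 6 9 5 7 2 3 1 4 14 13 8)| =12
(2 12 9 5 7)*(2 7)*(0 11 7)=[11, 1, 12, 3, 4, 2, 6, 0, 8, 5, 10, 7, 9]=(0 11 7)(2 12 9 5)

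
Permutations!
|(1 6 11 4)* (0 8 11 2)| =|(0 8 11 4 1 6 2)| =7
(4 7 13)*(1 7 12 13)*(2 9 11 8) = (1 7)(2 9 11 8)(4 12 13) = [0, 7, 9, 3, 12, 5, 6, 1, 2, 11, 10, 8, 13, 4]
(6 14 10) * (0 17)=(0 17)(6 14 10)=[17, 1, 2, 3, 4, 5, 14, 7, 8, 9, 6, 11, 12, 13, 10, 15, 16, 0]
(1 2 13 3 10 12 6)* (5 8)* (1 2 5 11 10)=(1 5 8 11 10 12 6 2 13 3)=[0, 5, 13, 1, 4, 8, 2, 7, 11, 9, 12, 10, 6, 3]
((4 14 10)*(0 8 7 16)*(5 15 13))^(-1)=(0 16 7 8)(4 10 14)(5 13 15)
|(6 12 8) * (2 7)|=|(2 7)(6 12 8)|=6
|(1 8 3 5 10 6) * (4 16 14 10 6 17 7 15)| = |(1 8 3 5 6)(4 16 14 10 17 7 15)| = 35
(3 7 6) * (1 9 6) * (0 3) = (0 3 7 1 9 6) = [3, 9, 2, 7, 4, 5, 0, 1, 8, 6]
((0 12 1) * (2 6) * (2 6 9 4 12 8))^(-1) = (0 1 12 4 9 2 8)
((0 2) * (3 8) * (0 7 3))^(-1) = (0 8 3 7 2)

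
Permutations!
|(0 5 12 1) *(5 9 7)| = |(0 9 7 5 12 1)| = 6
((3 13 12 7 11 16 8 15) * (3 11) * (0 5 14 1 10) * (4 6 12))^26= ((0 5 14 1 10)(3 13 4 6 12 7)(8 15 11 16))^26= (0 5 14 1 10)(3 4 12)(6 7 13)(8 11)(15 16)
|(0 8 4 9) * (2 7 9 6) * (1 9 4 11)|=|(0 8 11 1 9)(2 7 4 6)|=20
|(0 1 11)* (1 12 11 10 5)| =3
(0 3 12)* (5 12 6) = (0 3 6 5 12) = [3, 1, 2, 6, 4, 12, 5, 7, 8, 9, 10, 11, 0]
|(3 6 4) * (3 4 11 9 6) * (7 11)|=4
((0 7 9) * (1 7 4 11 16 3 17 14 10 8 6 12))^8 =(0 8 11 12 3 7 14)(1 17 9 10 4 6 16)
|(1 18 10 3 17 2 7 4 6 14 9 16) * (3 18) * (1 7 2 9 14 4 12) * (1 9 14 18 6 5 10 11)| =|(1 3 17 14 18 11)(4 5 10 6)(7 12 9 16)| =12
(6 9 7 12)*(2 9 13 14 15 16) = (2 9 7 12 6 13 14 15 16) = [0, 1, 9, 3, 4, 5, 13, 12, 8, 7, 10, 11, 6, 14, 15, 16, 2]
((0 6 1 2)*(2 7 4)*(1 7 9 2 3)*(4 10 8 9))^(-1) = (0 2 9 8 10 7 6)(1 3 4)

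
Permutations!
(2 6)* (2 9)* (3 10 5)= (2 6 9)(3 10 5)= [0, 1, 6, 10, 4, 3, 9, 7, 8, 2, 5]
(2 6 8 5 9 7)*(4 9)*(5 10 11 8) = (2 6 5 4 9 7)(8 10 11) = [0, 1, 6, 3, 9, 4, 5, 2, 10, 7, 11, 8]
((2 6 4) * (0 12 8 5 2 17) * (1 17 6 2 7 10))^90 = ((0 12 8 5 7 10 1 17)(4 6))^90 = (0 8 7 1)(5 10 17 12)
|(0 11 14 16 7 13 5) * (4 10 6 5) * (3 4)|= |(0 11 14 16 7 13 3 4 10 6 5)|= 11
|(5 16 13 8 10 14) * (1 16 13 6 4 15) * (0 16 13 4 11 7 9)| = |(0 16 6 11 7 9)(1 13 8 10 14 5 4 15)| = 24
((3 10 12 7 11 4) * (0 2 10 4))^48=(12)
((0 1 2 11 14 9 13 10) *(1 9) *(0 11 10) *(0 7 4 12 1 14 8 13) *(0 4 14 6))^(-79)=((0 9 4 12 1 2 10 11 8 13 7 14 6))^(-79)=(0 6 14 7 13 8 11 10 2 1 12 4 9)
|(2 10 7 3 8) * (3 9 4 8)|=|(2 10 7 9 4 8)|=6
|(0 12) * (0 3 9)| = |(0 12 3 9)| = 4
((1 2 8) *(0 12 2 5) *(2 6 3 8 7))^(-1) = (0 5 1 8 3 6 12)(2 7)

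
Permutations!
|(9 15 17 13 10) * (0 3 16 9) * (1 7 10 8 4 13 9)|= |(0 3 16 1 7 10)(4 13 8)(9 15 17)|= 6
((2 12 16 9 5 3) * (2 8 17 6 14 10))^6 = (2 8 12 17 16 6 9 14 5 10 3)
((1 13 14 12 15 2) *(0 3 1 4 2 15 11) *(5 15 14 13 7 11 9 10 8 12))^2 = (0 1 11 3 7)(5 14 15)(8 9)(10 12)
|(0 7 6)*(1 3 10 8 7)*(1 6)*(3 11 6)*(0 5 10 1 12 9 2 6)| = |(0 3 1 11)(2 6 5 10 8 7 12 9)| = 8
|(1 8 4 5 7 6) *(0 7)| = |(0 7 6 1 8 4 5)| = 7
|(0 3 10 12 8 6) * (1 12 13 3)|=|(0 1 12 8 6)(3 10 13)|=15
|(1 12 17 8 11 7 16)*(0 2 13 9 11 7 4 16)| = |(0 2 13 9 11 4 16 1 12 17 8 7)| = 12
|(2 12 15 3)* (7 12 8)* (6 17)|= 6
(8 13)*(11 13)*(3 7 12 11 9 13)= [0, 1, 2, 7, 4, 5, 6, 12, 9, 13, 10, 3, 11, 8]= (3 7 12 11)(8 9 13)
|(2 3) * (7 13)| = |(2 3)(7 13)| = 2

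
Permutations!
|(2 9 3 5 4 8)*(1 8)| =7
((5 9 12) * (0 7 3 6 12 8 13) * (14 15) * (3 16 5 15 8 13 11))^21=((0 7 16 5 9 13)(3 6 12 15 14 8 11))^21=(0 5)(7 9)(13 16)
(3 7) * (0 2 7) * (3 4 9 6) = (0 2 7 4 9 6 3) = [2, 1, 7, 0, 9, 5, 3, 4, 8, 6]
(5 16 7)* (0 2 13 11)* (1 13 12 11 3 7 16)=(16)(0 2 12 11)(1 13 3 7 5)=[2, 13, 12, 7, 4, 1, 6, 5, 8, 9, 10, 0, 11, 3, 14, 15, 16]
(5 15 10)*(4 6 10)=[0, 1, 2, 3, 6, 15, 10, 7, 8, 9, 5, 11, 12, 13, 14, 4]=(4 6 10 5 15)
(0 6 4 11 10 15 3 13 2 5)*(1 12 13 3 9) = (0 6 4 11 10 15 9 1 12 13 2 5) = [6, 12, 5, 3, 11, 0, 4, 7, 8, 1, 15, 10, 13, 2, 14, 9]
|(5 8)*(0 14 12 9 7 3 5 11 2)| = 10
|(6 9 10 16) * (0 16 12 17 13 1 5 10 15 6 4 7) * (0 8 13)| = 33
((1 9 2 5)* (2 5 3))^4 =(1 9 5)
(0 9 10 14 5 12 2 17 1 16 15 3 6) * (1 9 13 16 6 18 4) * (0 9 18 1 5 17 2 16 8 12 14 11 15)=(0 13 8 12 16)(1 6 9 10 11 15 3)(4 5 14 17 18)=[13, 6, 2, 1, 5, 14, 9, 7, 12, 10, 11, 15, 16, 8, 17, 3, 0, 18, 4]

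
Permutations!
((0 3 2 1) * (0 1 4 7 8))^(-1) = ((0 3 2 4 7 8))^(-1) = (0 8 7 4 2 3)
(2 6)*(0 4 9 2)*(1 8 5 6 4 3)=[3, 8, 4, 1, 9, 6, 0, 7, 5, 2]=(0 3 1 8 5 6)(2 4 9)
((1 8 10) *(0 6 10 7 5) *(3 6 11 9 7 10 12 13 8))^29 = ((0 11 9 7 5)(1 3 6 12 13 8 10))^29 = (0 5 7 9 11)(1 3 6 12 13 8 10)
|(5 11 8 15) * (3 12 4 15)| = |(3 12 4 15 5 11 8)| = 7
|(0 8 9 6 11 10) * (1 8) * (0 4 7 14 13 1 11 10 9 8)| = |(0 11 9 6 10 4 7 14 13 1)| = 10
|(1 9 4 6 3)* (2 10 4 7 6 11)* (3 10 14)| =|(1 9 7 6 10 4 11 2 14 3)| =10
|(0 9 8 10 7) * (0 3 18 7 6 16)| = |(0 9 8 10 6 16)(3 18 7)| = 6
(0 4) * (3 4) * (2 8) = (0 3 4)(2 8) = [3, 1, 8, 4, 0, 5, 6, 7, 2]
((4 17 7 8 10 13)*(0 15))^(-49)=((0 15)(4 17 7 8 10 13))^(-49)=(0 15)(4 13 10 8 7 17)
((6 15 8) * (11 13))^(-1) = ((6 15 8)(11 13))^(-1) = (6 8 15)(11 13)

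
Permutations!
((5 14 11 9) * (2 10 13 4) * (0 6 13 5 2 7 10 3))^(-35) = ((0 6 13 4 7 10 5 14 11 9 2 3))^(-35) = (0 6 13 4 7 10 5 14 11 9 2 3)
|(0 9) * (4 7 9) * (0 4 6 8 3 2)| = 15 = |(0 6 8 3 2)(4 7 9)|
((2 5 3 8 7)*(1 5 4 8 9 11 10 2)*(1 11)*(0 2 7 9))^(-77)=((0 2 4 8 9 1 5 3)(7 11 10))^(-77)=(0 8 5 2 9 3 4 1)(7 11 10)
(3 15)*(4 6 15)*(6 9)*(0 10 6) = [10, 1, 2, 4, 9, 5, 15, 7, 8, 0, 6, 11, 12, 13, 14, 3] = (0 10 6 15 3 4 9)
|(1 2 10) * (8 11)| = |(1 2 10)(8 11)| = 6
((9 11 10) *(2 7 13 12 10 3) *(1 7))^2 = ((1 7 13 12 10 9 11 3 2))^2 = (1 13 10 11 2 7 12 9 3)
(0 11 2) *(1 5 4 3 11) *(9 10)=(0 1 5 4 3 11 2)(9 10)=[1, 5, 0, 11, 3, 4, 6, 7, 8, 10, 9, 2]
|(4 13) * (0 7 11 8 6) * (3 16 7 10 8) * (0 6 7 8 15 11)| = 8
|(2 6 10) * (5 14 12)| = |(2 6 10)(5 14 12)| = 3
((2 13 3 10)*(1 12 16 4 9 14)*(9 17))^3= (1 4 14 16 9 12 17)(2 10 3 13)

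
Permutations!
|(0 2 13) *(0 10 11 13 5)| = 3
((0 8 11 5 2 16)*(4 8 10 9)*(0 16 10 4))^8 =((16)(0 4 8 11 5 2 10 9))^8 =(16)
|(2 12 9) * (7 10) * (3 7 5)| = 12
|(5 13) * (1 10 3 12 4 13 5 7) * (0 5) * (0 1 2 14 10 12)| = 11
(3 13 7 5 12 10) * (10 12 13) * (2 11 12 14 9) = (2 11 12 14 9)(3 10)(5 13 7) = [0, 1, 11, 10, 4, 13, 6, 5, 8, 2, 3, 12, 14, 7, 9]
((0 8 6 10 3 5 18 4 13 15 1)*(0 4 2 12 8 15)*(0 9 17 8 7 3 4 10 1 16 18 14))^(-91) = (0 14 5 3 7 12 2 18 16 15)(1 17 4 6 9 10 8 13)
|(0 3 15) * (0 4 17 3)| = 4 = |(3 15 4 17)|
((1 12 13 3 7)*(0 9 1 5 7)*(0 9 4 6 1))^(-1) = ((0 4 6 1 12 13 3 9)(5 7))^(-1) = (0 9 3 13 12 1 6 4)(5 7)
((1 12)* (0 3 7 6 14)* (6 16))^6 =(16)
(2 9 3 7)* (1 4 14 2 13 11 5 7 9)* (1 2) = (1 4 14)(3 9)(5 7 13 11) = [0, 4, 2, 9, 14, 7, 6, 13, 8, 3, 10, 5, 12, 11, 1]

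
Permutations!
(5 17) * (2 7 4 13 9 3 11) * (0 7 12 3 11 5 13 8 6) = [7, 1, 12, 5, 8, 17, 0, 4, 6, 11, 10, 2, 3, 9, 14, 15, 16, 13] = (0 7 4 8 6)(2 12 3 5 17 13 9 11)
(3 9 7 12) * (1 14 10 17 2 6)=[0, 14, 6, 9, 4, 5, 1, 12, 8, 7, 17, 11, 3, 13, 10, 15, 16, 2]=(1 14 10 17 2 6)(3 9 7 12)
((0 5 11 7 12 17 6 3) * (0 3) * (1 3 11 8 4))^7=((0 5 8 4 1 3 11 7 12 17 6))^7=(0 7 4 6 11 8 17 3 5 12 1)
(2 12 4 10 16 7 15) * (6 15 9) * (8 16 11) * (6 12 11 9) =[0, 1, 11, 3, 10, 5, 15, 6, 16, 12, 9, 8, 4, 13, 14, 2, 7] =(2 11 8 16 7 6 15)(4 10 9 12)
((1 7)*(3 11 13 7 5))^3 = (1 11)(3 7)(5 13)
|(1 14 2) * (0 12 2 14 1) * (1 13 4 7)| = 12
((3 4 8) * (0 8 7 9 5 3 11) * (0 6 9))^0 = ((0 8 11 6 9 5 3 4 7))^0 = (11)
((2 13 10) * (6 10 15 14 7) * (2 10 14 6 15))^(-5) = (2 13)(6 15 7 14)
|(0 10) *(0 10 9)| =|(10)(0 9)| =2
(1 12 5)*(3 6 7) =(1 12 5)(3 6 7) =[0, 12, 2, 6, 4, 1, 7, 3, 8, 9, 10, 11, 5]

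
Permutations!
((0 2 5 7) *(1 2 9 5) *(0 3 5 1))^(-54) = (0 1)(2 9)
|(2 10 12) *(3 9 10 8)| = |(2 8 3 9 10 12)| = 6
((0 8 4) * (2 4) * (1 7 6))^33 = (0 8 2 4) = ((0 8 2 4)(1 7 6))^33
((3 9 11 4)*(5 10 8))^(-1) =(3 4 11 9)(5 8 10)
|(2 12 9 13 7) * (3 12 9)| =|(2 9 13 7)(3 12)| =4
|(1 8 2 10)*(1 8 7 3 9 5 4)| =|(1 7 3 9 5 4)(2 10 8)| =6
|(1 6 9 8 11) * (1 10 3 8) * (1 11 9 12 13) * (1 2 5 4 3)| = |(1 6 12 13 2 5 4 3 8 9 11 10)| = 12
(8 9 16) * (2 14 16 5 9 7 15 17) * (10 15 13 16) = [0, 1, 14, 3, 4, 9, 6, 13, 7, 5, 15, 11, 12, 16, 10, 17, 8, 2] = (2 14 10 15 17)(5 9)(7 13 16 8)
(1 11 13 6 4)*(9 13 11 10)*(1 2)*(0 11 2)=(0 11 2 1 10 9 13 6 4)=[11, 10, 1, 3, 0, 5, 4, 7, 8, 13, 9, 2, 12, 6]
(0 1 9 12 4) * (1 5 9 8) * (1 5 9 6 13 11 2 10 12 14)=[9, 8, 10, 3, 0, 6, 13, 7, 5, 14, 12, 2, 4, 11, 1]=(0 9 14 1 8 5 6 13 11 2 10 12 4)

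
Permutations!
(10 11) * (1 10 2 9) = (1 10 11 2 9) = [0, 10, 9, 3, 4, 5, 6, 7, 8, 1, 11, 2]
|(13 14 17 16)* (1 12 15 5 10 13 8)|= |(1 12 15 5 10 13 14 17 16 8)|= 10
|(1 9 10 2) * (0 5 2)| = 6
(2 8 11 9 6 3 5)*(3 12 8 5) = (2 5)(6 12 8 11 9) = [0, 1, 5, 3, 4, 2, 12, 7, 11, 6, 10, 9, 8]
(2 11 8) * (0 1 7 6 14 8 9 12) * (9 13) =(0 1 7 6 14 8 2 11 13 9 12) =[1, 7, 11, 3, 4, 5, 14, 6, 2, 12, 10, 13, 0, 9, 8]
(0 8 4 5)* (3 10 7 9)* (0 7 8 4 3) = (0 4 5 7 9)(3 10 8) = [4, 1, 2, 10, 5, 7, 6, 9, 3, 0, 8]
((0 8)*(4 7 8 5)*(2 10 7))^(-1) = (0 8 7 10 2 4 5)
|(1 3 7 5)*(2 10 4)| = |(1 3 7 5)(2 10 4)| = 12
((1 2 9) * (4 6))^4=((1 2 9)(4 6))^4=(1 2 9)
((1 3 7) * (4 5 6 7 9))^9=(1 9 5 7 3 4 6)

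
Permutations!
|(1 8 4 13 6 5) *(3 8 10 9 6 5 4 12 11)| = 28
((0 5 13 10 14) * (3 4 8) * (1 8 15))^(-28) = ((0 5 13 10 14)(1 8 3 4 15))^(-28) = (0 13 14 5 10)(1 3 15 8 4)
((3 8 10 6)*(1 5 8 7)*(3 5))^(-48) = ((1 3 7)(5 8 10 6))^(-48) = (10)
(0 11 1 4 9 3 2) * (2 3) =(0 11 1 4 9 2) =[11, 4, 0, 3, 9, 5, 6, 7, 8, 2, 10, 1]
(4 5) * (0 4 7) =(0 4 5 7) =[4, 1, 2, 3, 5, 7, 6, 0]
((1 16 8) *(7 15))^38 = (1 8 16)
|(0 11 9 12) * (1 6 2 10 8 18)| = 12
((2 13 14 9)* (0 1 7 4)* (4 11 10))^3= (0 11)(1 10)(2 9 14 13)(4 7)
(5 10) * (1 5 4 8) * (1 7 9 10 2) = (1 5 2)(4 8 7 9 10) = [0, 5, 1, 3, 8, 2, 6, 9, 7, 10, 4]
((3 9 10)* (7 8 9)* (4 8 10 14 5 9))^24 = ((3 7 10)(4 8)(5 9 14))^24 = (14)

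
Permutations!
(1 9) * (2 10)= (1 9)(2 10)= [0, 9, 10, 3, 4, 5, 6, 7, 8, 1, 2]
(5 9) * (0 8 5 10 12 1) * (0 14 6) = (0 8 5 9 10 12 1 14 6) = [8, 14, 2, 3, 4, 9, 0, 7, 5, 10, 12, 11, 1, 13, 6]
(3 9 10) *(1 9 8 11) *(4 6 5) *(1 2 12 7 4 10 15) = (1 9 15)(2 12 7 4 6 5 10 3 8 11) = [0, 9, 12, 8, 6, 10, 5, 4, 11, 15, 3, 2, 7, 13, 14, 1]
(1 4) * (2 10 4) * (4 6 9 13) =(1 2 10 6 9 13 4) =[0, 2, 10, 3, 1, 5, 9, 7, 8, 13, 6, 11, 12, 4]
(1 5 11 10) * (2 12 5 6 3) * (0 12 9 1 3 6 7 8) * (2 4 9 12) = (0 2 12 5 11 10 3 4 9 1 7 8) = [2, 7, 12, 4, 9, 11, 6, 8, 0, 1, 3, 10, 5]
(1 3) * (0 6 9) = (0 6 9)(1 3) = [6, 3, 2, 1, 4, 5, 9, 7, 8, 0]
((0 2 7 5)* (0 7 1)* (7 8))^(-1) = ((0 2 1)(5 8 7))^(-1) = (0 1 2)(5 7 8)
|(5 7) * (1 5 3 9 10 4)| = 7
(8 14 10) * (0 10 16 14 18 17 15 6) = (0 10 8 18 17 15 6)(14 16) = [10, 1, 2, 3, 4, 5, 0, 7, 18, 9, 8, 11, 12, 13, 16, 6, 14, 15, 17]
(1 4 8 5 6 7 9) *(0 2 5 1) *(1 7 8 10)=[2, 4, 5, 3, 10, 6, 8, 9, 7, 0, 1]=(0 2 5 6 8 7 9)(1 4 10)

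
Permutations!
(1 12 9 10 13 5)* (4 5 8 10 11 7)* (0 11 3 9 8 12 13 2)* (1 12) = (0 11 7 4 5 12 8 10 2)(1 13)(3 9) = [11, 13, 0, 9, 5, 12, 6, 4, 10, 3, 2, 7, 8, 1]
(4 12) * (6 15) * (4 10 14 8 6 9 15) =(4 12 10 14 8 6)(9 15) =[0, 1, 2, 3, 12, 5, 4, 7, 6, 15, 14, 11, 10, 13, 8, 9]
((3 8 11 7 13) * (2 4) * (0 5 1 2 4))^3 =((0 5 1 2)(3 8 11 7 13))^3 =(0 2 1 5)(3 7 8 13 11)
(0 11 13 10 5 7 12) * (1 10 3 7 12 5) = (0 11 13 3 7 5 12)(1 10) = [11, 10, 2, 7, 4, 12, 6, 5, 8, 9, 1, 13, 0, 3]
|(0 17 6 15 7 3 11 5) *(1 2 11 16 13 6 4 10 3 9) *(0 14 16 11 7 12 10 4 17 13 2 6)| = |(17)(0 13)(1 6 15 12 10 3 11 5 14 16 2 7 9)| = 26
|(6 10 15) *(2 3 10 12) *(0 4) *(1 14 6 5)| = |(0 4)(1 14 6 12 2 3 10 15 5)| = 18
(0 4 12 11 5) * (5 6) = (0 4 12 11 6 5) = [4, 1, 2, 3, 12, 0, 5, 7, 8, 9, 10, 6, 11]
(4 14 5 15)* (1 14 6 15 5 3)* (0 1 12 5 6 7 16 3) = (0 1 14)(3 12 5 6 15 4 7 16) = [1, 14, 2, 12, 7, 6, 15, 16, 8, 9, 10, 11, 5, 13, 0, 4, 3]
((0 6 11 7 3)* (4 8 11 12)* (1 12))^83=(0 1 4 11 3 6 12 8 7)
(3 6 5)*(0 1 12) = [1, 12, 2, 6, 4, 3, 5, 7, 8, 9, 10, 11, 0] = (0 1 12)(3 6 5)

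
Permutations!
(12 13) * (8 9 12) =(8 9 12 13) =[0, 1, 2, 3, 4, 5, 6, 7, 9, 12, 10, 11, 13, 8]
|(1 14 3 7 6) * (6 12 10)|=|(1 14 3 7 12 10 6)|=7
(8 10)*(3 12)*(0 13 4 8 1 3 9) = (0 13 4 8 10 1 3 12 9) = [13, 3, 2, 12, 8, 5, 6, 7, 10, 0, 1, 11, 9, 4]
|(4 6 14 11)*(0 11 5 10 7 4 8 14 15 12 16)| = 12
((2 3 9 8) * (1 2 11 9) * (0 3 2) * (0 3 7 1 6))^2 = (0 1 6 7 3)(8 9 11)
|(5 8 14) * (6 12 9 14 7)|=7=|(5 8 7 6 12 9 14)|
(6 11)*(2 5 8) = (2 5 8)(6 11) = [0, 1, 5, 3, 4, 8, 11, 7, 2, 9, 10, 6]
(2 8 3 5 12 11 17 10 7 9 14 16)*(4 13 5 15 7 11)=(2 8 3 15 7 9 14 16)(4 13 5 12)(10 11 17)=[0, 1, 8, 15, 13, 12, 6, 9, 3, 14, 11, 17, 4, 5, 16, 7, 2, 10]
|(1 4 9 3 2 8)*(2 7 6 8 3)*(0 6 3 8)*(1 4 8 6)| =14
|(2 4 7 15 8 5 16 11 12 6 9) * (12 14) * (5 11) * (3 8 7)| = 18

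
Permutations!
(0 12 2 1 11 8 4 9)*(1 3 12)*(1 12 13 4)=(0 12 2 3 13 4 9)(1 11 8)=[12, 11, 3, 13, 9, 5, 6, 7, 1, 0, 10, 8, 2, 4]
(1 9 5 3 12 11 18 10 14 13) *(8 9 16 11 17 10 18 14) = (18)(1 16 11 14 13)(3 12 17 10 8 9 5) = [0, 16, 2, 12, 4, 3, 6, 7, 9, 5, 8, 14, 17, 1, 13, 15, 11, 10, 18]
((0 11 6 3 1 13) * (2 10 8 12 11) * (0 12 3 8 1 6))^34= ((0 2 10 1 13 12 11)(3 6 8))^34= (0 11 12 13 1 10 2)(3 6 8)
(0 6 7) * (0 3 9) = (0 6 7 3 9) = [6, 1, 2, 9, 4, 5, 7, 3, 8, 0]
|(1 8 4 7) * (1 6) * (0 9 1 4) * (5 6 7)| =|(0 9 1 8)(4 5 6)| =12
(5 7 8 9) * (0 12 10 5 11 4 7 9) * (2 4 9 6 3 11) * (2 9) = [12, 1, 4, 11, 7, 6, 3, 8, 0, 9, 5, 2, 10] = (0 12 10 5 6 3 11 2 4 7 8)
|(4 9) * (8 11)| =2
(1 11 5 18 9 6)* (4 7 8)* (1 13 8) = (1 11 5 18 9 6 13 8 4 7) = [0, 11, 2, 3, 7, 18, 13, 1, 4, 6, 10, 5, 12, 8, 14, 15, 16, 17, 9]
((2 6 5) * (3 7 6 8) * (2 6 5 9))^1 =((2 8 3 7 5 6 9))^1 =(2 8 3 7 5 6 9)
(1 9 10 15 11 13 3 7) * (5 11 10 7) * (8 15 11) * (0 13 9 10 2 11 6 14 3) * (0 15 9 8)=(0 13 15 2 11 8 9 7 1 10 6 14 3 5)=[13, 10, 11, 5, 4, 0, 14, 1, 9, 7, 6, 8, 12, 15, 3, 2]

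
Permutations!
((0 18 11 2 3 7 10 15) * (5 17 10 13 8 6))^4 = (0 3 6 15 2 8 10 11 13 17 18 7 5)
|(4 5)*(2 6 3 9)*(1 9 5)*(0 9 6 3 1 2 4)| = 6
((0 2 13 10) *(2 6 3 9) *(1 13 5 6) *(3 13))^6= ((0 1 3 9 2 5 6 13 10))^6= (0 6 9)(1 13 2)(3 10 5)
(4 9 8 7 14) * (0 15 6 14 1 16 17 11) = [15, 16, 2, 3, 9, 5, 14, 1, 7, 8, 10, 0, 12, 13, 4, 6, 17, 11] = (0 15 6 14 4 9 8 7 1 16 17 11)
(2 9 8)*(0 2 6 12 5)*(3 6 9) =(0 2 3 6 12 5)(8 9) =[2, 1, 3, 6, 4, 0, 12, 7, 9, 8, 10, 11, 5]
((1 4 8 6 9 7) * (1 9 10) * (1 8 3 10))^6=(10)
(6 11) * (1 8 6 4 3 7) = (1 8 6 11 4 3 7) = [0, 8, 2, 7, 3, 5, 11, 1, 6, 9, 10, 4]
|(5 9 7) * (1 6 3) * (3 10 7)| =|(1 6 10 7 5 9 3)| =7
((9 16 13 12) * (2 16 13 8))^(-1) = (2 8 16)(9 12 13)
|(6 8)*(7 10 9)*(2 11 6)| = |(2 11 6 8)(7 10 9)| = 12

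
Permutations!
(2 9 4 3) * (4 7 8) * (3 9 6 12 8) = [0, 1, 6, 2, 9, 5, 12, 3, 4, 7, 10, 11, 8] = (2 6 12 8 4 9 7 3)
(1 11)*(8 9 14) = [0, 11, 2, 3, 4, 5, 6, 7, 9, 14, 10, 1, 12, 13, 8] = (1 11)(8 9 14)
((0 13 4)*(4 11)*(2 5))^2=(0 11)(4 13)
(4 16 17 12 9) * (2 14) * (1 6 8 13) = (1 6 8 13)(2 14)(4 16 17 12 9) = [0, 6, 14, 3, 16, 5, 8, 7, 13, 4, 10, 11, 9, 1, 2, 15, 17, 12]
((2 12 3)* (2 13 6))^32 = (2 3 6 12 13)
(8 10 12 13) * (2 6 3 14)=[0, 1, 6, 14, 4, 5, 3, 7, 10, 9, 12, 11, 13, 8, 2]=(2 6 3 14)(8 10 12 13)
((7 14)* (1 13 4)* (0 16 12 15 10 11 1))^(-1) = (0 4 13 1 11 10 15 12 16)(7 14)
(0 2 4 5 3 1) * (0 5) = (0 2 4)(1 5 3) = [2, 5, 4, 1, 0, 3]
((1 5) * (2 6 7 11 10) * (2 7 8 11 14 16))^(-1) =(1 5)(2 16 14 7 10 11 8 6)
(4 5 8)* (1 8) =(1 8 4 5) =[0, 8, 2, 3, 5, 1, 6, 7, 4]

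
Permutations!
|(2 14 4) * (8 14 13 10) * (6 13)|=7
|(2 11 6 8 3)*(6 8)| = |(2 11 8 3)| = 4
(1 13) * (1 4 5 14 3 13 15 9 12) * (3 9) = [0, 15, 2, 13, 5, 14, 6, 7, 8, 12, 10, 11, 1, 4, 9, 3] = (1 15 3 13 4 5 14 9 12)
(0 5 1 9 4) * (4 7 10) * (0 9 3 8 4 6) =(0 5 1 3 8 4 9 7 10 6) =[5, 3, 2, 8, 9, 1, 0, 10, 4, 7, 6]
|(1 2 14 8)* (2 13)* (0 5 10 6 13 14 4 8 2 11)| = |(0 5 10 6 13 11)(1 14 2 4 8)| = 30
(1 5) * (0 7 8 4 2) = (0 7 8 4 2)(1 5) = [7, 5, 0, 3, 2, 1, 6, 8, 4]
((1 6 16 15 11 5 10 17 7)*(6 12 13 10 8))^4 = ((1 12 13 10 17 7)(5 8 6 16 15 11))^4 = (1 17 13)(5 15 6)(7 10 12)(8 11 16)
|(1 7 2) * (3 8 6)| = 3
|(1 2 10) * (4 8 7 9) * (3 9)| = 15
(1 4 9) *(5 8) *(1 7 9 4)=(5 8)(7 9)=[0, 1, 2, 3, 4, 8, 6, 9, 5, 7]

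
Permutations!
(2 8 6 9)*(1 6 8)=(1 6 9 2)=[0, 6, 1, 3, 4, 5, 9, 7, 8, 2]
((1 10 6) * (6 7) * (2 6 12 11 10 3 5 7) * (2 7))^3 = ((1 3 5 2 6)(7 12 11 10))^3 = (1 2 3 6 5)(7 10 11 12)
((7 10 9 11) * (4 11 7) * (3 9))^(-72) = (11)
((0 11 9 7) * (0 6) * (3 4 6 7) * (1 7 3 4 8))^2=((0 11 9 4 6)(1 7 3 8))^2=(0 9 6 11 4)(1 3)(7 8)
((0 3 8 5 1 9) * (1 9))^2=(0 8 9 3 5)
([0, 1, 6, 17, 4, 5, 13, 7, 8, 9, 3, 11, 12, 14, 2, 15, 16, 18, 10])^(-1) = [0, 1, 14, 10, 4, 5, 2, 7, 8, 9, 18, 11, 12, 6, 13, 15, 16, 3, 17]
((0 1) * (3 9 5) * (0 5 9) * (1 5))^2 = (9)(0 3 5)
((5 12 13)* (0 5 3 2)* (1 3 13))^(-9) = ((13)(0 5 12 1 3 2))^(-9) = (13)(0 1)(2 12)(3 5)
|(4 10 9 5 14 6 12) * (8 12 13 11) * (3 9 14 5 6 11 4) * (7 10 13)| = 18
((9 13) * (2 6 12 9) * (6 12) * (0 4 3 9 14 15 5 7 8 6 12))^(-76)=(0 3 13)(2 4 9)(5 7 8 6 12 14 15)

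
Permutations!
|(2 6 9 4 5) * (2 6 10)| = |(2 10)(4 5 6 9)| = 4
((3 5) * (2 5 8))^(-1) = (2 8 3 5)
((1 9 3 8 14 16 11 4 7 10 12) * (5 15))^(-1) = (1 12 10 7 4 11 16 14 8 3 9)(5 15)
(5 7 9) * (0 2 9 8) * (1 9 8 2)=[1, 9, 8, 3, 4, 7, 6, 2, 0, 5]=(0 1 9 5 7 2 8)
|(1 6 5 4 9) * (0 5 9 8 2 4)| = |(0 5)(1 6 9)(2 4 8)| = 6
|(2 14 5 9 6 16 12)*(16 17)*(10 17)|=9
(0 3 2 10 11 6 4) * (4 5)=(0 3 2 10 11 6 5 4)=[3, 1, 10, 2, 0, 4, 5, 7, 8, 9, 11, 6]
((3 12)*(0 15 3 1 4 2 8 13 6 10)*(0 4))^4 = (0 1 12 3 15)(2 10 13)(4 6 8) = ((0 15 3 12 1)(2 8 13 6 10 4))^4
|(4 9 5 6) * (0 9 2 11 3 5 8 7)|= 12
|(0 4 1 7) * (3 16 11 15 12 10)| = |(0 4 1 7)(3 16 11 15 12 10)| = 12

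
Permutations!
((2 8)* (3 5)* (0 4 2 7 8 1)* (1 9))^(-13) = ((0 4 2 9 1)(3 5)(7 8))^(-13) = (0 2 1 4 9)(3 5)(7 8)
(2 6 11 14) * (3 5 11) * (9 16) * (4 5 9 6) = (2 4 5 11 14)(3 9 16 6) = [0, 1, 4, 9, 5, 11, 3, 7, 8, 16, 10, 14, 12, 13, 2, 15, 6]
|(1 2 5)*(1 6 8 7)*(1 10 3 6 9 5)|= 10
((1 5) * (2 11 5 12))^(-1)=(1 5 11 2 12)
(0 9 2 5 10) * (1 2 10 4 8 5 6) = [9, 2, 6, 3, 8, 4, 1, 7, 5, 10, 0] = (0 9 10)(1 2 6)(4 8 5)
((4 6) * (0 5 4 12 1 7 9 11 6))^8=((0 5 4)(1 7 9 11 6 12))^8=(0 4 5)(1 9 6)(7 11 12)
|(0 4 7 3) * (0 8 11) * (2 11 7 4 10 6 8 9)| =9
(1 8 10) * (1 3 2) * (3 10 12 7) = (1 8 12 7 3 2) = [0, 8, 1, 2, 4, 5, 6, 3, 12, 9, 10, 11, 7]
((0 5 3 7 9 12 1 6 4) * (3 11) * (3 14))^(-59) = ((0 5 11 14 3 7 9 12 1 6 4))^(-59) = (0 12 14 4 9 11 6 7 5 1 3)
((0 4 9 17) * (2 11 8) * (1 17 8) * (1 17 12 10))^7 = (17)(1 12 10)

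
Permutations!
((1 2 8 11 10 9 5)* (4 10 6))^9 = ((1 2 8 11 6 4 10 9 5))^9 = (11)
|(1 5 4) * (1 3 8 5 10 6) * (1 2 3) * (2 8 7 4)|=|(1 10 6 8 5 2 3 7 4)|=9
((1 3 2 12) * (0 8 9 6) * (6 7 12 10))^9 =((0 8 9 7 12 1 3 2 10 6))^9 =(0 6 10 2 3 1 12 7 9 8)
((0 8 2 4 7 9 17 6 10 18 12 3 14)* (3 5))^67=(0 5 10 9 2 14 12 6 7 8 3 18 17 4)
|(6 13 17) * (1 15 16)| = |(1 15 16)(6 13 17)| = 3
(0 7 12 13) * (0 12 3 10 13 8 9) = [7, 1, 2, 10, 4, 5, 6, 3, 9, 0, 13, 11, 8, 12] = (0 7 3 10 13 12 8 9)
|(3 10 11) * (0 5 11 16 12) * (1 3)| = |(0 5 11 1 3 10 16 12)| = 8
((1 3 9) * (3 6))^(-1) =((1 6 3 9))^(-1) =(1 9 3 6)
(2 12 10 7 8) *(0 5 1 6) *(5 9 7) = (0 9 7 8 2 12 10 5 1 6) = [9, 6, 12, 3, 4, 1, 0, 8, 2, 7, 5, 11, 10]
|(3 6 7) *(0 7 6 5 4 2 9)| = |(0 7 3 5 4 2 9)| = 7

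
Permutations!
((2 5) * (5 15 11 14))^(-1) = ((2 15 11 14 5))^(-1) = (2 5 14 11 15)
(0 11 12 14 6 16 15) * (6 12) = (0 11 6 16 15)(12 14) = [11, 1, 2, 3, 4, 5, 16, 7, 8, 9, 10, 6, 14, 13, 12, 0, 15]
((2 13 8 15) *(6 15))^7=(2 8 15 13 6)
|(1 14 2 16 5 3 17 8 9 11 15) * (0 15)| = |(0 15 1 14 2 16 5 3 17 8 9 11)| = 12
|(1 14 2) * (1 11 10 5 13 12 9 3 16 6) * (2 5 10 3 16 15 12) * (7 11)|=|(1 14 5 13 2 7 11 3 15 12 9 16 6)|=13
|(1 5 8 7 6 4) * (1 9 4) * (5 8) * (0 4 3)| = |(0 4 9 3)(1 8 7 6)| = 4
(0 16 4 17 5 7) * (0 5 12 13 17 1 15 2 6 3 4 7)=(0 16 7 5)(1 15 2 6 3 4)(12 13 17)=[16, 15, 6, 4, 1, 0, 3, 5, 8, 9, 10, 11, 13, 17, 14, 2, 7, 12]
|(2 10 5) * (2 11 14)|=5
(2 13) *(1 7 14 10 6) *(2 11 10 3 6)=(1 7 14 3 6)(2 13 11 10)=[0, 7, 13, 6, 4, 5, 1, 14, 8, 9, 2, 10, 12, 11, 3]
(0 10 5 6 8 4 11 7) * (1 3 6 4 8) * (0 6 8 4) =(0 10 5)(1 3 8 4 11 7 6) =[10, 3, 2, 8, 11, 0, 1, 6, 4, 9, 5, 7]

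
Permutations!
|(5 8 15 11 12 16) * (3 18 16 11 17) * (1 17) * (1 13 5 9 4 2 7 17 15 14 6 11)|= |(1 15 13 5 8 14 6 11 12)(2 7 17 3 18 16 9 4)|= 72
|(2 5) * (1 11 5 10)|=|(1 11 5 2 10)|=5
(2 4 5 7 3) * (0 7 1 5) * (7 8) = (0 8 7 3 2 4)(1 5) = [8, 5, 4, 2, 0, 1, 6, 3, 7]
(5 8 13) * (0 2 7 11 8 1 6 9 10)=(0 2 7 11 8 13 5 1 6 9 10)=[2, 6, 7, 3, 4, 1, 9, 11, 13, 10, 0, 8, 12, 5]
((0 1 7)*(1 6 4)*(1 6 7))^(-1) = ((0 7)(4 6))^(-1) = (0 7)(4 6)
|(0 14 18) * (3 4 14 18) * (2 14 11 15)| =6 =|(0 18)(2 14 3 4 11 15)|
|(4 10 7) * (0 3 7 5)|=6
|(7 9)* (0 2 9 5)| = |(0 2 9 7 5)| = 5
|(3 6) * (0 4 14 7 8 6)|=|(0 4 14 7 8 6 3)|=7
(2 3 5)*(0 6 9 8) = (0 6 9 8)(2 3 5) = [6, 1, 3, 5, 4, 2, 9, 7, 0, 8]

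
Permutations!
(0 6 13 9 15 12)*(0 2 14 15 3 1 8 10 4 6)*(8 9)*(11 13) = (1 9 3)(2 14 15 12)(4 6 11 13 8 10) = [0, 9, 14, 1, 6, 5, 11, 7, 10, 3, 4, 13, 2, 8, 15, 12]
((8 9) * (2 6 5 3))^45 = (2 6 5 3)(8 9)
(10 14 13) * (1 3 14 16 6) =(1 3 14 13 10 16 6) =[0, 3, 2, 14, 4, 5, 1, 7, 8, 9, 16, 11, 12, 10, 13, 15, 6]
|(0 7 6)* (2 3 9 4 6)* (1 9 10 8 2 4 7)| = 12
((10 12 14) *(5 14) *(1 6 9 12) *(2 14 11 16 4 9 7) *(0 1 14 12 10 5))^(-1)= (0 12 2 7 6 1)(4 16 11 5 14 10 9)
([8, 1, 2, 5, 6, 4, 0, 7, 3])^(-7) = (0 6 4 5 3 8)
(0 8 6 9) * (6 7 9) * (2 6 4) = (0 8 7 9)(2 6 4) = [8, 1, 6, 3, 2, 5, 4, 9, 7, 0]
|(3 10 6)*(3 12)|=4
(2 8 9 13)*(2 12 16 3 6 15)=(2 8 9 13 12 16 3 6 15)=[0, 1, 8, 6, 4, 5, 15, 7, 9, 13, 10, 11, 16, 12, 14, 2, 3]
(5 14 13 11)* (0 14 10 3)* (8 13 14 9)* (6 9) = (14)(0 6 9 8 13 11 5 10 3) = [6, 1, 2, 0, 4, 10, 9, 7, 13, 8, 3, 5, 12, 11, 14]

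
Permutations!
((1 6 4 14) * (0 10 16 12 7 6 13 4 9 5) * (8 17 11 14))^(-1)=(0 5 9 6 7 12 16 10)(1 14 11 17 8 4 13)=((0 10 16 12 7 6 9 5)(1 13 4 8 17 11 14))^(-1)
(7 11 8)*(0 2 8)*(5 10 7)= (0 2 8 5 10 7 11)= [2, 1, 8, 3, 4, 10, 6, 11, 5, 9, 7, 0]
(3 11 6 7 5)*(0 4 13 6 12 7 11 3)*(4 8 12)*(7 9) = (0 8 12 9 7 5)(4 13 6 11) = [8, 1, 2, 3, 13, 0, 11, 5, 12, 7, 10, 4, 9, 6]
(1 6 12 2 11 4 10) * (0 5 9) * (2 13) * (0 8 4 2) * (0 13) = [5, 6, 11, 3, 10, 9, 12, 7, 4, 8, 1, 2, 0, 13] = (13)(0 5 9 8 4 10 1 6 12)(2 11)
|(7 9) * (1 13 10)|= 6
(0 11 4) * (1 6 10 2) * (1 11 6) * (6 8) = [8, 1, 11, 3, 0, 5, 10, 7, 6, 9, 2, 4] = (0 8 6 10 2 11 4)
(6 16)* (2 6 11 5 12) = (2 6 16 11 5 12) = [0, 1, 6, 3, 4, 12, 16, 7, 8, 9, 10, 5, 2, 13, 14, 15, 11]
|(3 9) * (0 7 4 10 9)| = |(0 7 4 10 9 3)| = 6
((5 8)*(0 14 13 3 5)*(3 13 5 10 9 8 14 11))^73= (0 11 3 10 9 8)(5 14)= ((0 11 3 10 9 8)(5 14))^73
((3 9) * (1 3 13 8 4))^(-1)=(1 4 8 13 9 3)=((1 3 9 13 8 4))^(-1)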